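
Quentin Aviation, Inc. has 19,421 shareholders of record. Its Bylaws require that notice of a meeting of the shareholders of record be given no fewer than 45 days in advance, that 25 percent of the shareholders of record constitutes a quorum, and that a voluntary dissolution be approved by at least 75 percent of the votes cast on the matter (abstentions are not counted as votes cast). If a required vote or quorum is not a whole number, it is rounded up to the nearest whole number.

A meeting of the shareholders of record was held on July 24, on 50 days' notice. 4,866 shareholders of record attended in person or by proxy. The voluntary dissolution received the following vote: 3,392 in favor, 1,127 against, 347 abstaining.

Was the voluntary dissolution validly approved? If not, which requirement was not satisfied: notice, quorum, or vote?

Notice: 50 days given; 45 required. Satisfied.
Quorum: 25% of 19,421 = 4,855.25, rounded up to 4,856; 4,866 present. Satisfied.
Vote: requires three-fourths of the votes cast (4,866 − 347 abstaining = 4,519); 3/4 of 4519 = 3389.25, rounded up to 3390, so 3,390 needed; 3,392 in favor. Satisfied.

Valid — all requirements satisfied.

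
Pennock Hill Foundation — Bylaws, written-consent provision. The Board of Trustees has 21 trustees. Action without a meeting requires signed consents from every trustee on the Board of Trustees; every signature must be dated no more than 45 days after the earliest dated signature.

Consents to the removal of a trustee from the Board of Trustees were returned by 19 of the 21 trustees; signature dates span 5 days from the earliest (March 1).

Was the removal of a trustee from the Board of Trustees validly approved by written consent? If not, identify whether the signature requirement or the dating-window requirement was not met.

Signatures required: all of 21 — unanimous means all 21, so 21 needed; 19 signed. Insufficient.
Dating window: the latest signature is 5 days after the earliest; the limit is 45 days. Within the window.

Not effective — insufficient signatures.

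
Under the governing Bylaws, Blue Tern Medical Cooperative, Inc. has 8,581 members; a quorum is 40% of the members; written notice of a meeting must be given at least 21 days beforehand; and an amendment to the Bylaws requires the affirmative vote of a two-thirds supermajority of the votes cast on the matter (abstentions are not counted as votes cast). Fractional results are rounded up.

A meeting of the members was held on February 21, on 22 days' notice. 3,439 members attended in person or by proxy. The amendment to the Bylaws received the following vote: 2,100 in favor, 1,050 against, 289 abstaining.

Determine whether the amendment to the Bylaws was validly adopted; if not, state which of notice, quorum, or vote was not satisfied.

Notice: 22 days given; 21 required. Satisfied.
Quorum: 40% of 8,581 = 3,432.40, rounded up to 3,433; 3,439 present. Satisfied.
Vote: requires two-thirds of the votes cast (3,439 − 289 abstaining = 3,150); 2/3 of 3150 = 2100, so 2,100 needed; 2,100 in favor. Satisfied.

Valid — all requirements satisfied.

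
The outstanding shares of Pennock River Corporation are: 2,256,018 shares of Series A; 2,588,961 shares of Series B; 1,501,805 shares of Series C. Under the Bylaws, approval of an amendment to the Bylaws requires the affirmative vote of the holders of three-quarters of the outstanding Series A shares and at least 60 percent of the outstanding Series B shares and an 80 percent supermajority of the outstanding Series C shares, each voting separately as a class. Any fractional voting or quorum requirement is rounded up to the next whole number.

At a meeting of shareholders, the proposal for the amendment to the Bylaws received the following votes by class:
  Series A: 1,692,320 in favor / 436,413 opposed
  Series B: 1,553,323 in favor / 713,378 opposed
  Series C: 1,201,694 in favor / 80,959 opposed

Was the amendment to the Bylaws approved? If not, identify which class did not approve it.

Not approved — the Series B shares did not give the required vote.

Series A: 3/4 of 2256018 = 1692013.50, rounded up to 1692014; 1,692,014 required, 1,692,320 in favor — approved.
Series B: 3/5 of 2588961 = 1553376.60, rounded up to 1553377; 1,553,377 required, 1,553,323 in favor — not approved.
Series C: 4/5 of 1501805 = 1201444; 1,201,444 required, 1,201,694 in favor — approved.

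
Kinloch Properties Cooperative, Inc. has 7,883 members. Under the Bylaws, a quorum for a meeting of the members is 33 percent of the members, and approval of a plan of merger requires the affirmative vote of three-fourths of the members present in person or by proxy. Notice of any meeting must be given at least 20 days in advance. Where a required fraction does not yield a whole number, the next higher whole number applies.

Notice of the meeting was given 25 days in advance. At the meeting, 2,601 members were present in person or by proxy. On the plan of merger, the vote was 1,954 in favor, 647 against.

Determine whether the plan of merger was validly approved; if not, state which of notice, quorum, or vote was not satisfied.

Invalid — quorum requirement not satisfied.

Notice: 25 days given; 20 required. Satisfied.
Quorum: 33% of 7,883 = 2,601.39, rounded up to 2,602; 2,601 present. Not satisfied.
Vote: requires three-fourths of those present (2,601); 3/4 of 2601 = 1950.75, rounded up to 1951, so 1,951 needed; 1,954 in favor. Satisfied.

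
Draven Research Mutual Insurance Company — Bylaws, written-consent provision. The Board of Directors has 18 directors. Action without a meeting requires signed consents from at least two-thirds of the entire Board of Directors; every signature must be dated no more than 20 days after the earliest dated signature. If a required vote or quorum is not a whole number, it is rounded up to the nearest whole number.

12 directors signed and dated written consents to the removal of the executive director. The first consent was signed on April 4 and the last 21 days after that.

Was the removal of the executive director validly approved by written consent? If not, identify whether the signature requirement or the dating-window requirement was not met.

Signatures required: at least two-thirds of 18 — 2/3 of 18 = 12, so 12 needed; 12 signed. Sufficient.
Dating window: the latest signature is 21 days after the earliest; the limit is 20 days. Outside the window.

Not effective — dating-window requirement not satisfied.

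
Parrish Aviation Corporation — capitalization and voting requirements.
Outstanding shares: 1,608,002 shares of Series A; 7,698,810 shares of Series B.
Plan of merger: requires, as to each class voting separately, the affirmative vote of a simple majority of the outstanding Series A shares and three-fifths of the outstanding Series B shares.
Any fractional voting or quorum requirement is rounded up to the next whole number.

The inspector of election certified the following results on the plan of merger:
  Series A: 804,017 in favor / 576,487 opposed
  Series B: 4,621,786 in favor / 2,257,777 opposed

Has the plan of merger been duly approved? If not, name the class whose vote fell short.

Series A: a majority of 1608002 is 804002; 804,002 required, 804,017 in favor — approved.
Series B: 3/5 of 7698810 = 4619286; 4,619,286 required, 4,621,786 in favor — approved.

Approved — every class gave the required vote.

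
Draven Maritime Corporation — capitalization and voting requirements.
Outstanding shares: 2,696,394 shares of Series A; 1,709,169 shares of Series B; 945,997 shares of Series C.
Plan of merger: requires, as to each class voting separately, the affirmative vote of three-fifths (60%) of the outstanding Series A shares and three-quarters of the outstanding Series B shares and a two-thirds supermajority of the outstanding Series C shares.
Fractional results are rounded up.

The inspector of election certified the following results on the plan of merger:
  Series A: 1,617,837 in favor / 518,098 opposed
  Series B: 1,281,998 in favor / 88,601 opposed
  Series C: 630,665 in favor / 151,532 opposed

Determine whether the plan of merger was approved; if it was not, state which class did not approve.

Approved — every class gave the required vote.

Series A: 3/5 of 2696394 = 1617836.40, rounded up to 1617837; 1,617,837 required, 1,617,837 in favor — approved.
Series B: 3/4 of 1709169 = 1281876.75, rounded up to 1281877; 1,281,877 required, 1,281,998 in favor — approved.
Series C: 2/3 of 945997 = 630664.67, rounded up to 630665; 630,665 required, 630,665 in favor — approved.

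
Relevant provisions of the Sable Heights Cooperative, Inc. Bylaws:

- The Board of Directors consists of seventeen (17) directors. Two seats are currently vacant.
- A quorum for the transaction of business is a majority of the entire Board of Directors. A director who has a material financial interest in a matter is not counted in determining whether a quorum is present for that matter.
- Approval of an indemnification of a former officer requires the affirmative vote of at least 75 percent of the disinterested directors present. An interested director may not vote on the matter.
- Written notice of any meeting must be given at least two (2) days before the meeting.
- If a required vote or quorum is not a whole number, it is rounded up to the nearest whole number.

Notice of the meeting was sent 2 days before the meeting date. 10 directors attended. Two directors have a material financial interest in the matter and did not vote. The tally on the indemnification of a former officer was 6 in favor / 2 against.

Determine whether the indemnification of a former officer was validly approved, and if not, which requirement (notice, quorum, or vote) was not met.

Notice: 2 days given; 2 required (2 ≥ 2). Satisfied.
Quorum: 10 present, but the 2 interested directors do not count, leaving 8. Quorum is 9. Not satisfied.
Vote: the indemnification of a former officer requires three-fourths of the disinterested directors present (10 − 2 = 8). 3/4 of 8 = 6, so 6 affirmative votes are needed; 6 voted in favor. Satisfied. (Moot — without a quorum no business can be validly transacted.)

Invalid — quorum requirement not satisfied.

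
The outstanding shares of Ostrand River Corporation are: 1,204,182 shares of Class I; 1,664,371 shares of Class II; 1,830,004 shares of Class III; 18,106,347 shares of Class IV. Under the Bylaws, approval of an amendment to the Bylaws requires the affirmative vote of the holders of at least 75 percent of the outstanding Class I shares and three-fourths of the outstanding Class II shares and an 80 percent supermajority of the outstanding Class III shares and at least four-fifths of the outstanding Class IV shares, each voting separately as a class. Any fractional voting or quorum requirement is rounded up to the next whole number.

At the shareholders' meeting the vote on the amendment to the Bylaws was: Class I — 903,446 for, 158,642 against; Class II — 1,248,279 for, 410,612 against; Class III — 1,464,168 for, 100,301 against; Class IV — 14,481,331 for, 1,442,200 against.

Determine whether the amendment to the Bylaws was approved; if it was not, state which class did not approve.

Not approved — the Class IV shares did not give the required vote.

Class I: 3/4 of 1204182 = 903136.50, rounded up to 903137; 903,137 required, 903,446 in favor — approved.
Class II: 3/4 of 1664371 = 1248278.25, rounded up to 1248279; 1,248,279 required, 1,248,279 in favor — approved.
Class III: 4/5 of 1830004 = 1464003.20, rounded up to 1464004; 1,464,004 required, 1,464,168 in favor — approved.
Class IV: 4/5 of 18106347 = 14485077.60, rounded up to 14485078; 14,485,078 required, 14,481,331 in favor — not approved.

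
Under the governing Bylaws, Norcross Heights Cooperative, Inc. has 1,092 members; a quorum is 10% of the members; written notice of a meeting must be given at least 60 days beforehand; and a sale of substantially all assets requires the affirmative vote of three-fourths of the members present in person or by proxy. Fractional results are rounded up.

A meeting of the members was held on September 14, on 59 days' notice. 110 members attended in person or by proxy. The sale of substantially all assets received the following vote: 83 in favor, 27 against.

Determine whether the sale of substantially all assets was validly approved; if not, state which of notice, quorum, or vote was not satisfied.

Invalid — notice requirement not satisfied.

Notice: 59 days given; 60 required. Not satisfied.
Quorum: 10% of 1,092 = 109.20, rounded up to 110; 110 present. Satisfied.
Vote: requires three-fourths of those present (110); 3/4 of 110 = 82.50, rounded up to 83, so 83 needed; 83 in favor. Satisfied.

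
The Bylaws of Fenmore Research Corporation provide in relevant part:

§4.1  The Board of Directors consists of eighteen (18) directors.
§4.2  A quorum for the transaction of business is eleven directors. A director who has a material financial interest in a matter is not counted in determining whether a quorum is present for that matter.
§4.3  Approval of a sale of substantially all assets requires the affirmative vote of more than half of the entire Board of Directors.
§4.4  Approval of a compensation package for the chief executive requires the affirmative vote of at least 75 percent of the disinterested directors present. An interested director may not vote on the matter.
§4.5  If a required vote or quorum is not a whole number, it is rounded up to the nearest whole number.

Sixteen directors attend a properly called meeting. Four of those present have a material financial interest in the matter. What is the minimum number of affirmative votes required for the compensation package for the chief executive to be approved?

The compensation package for the chief executive requires three-fourths of the disinterested directors present (16 − 4 = 12).
3/4 of 12 = 9.

9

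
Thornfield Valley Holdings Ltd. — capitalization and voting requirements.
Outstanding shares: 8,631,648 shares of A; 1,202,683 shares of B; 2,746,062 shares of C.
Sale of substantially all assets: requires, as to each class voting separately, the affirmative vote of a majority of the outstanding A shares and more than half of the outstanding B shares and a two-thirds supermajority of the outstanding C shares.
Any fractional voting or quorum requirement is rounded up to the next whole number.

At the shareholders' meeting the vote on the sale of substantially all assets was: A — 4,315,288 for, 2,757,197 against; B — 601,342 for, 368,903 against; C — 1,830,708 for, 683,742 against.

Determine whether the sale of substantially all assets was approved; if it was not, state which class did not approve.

A: a majority of 8631648 is 4315825; 4,315,825 required, 4,315,288 in favor — not approved.
B: a majority of 1202683 is 601342; 601,342 required, 601,342 in favor — approved.
C: 2/3 of 2746062 = 1830708; 1,830,708 required, 1,830,708 in favor — approved.

Not approved — the A shares did not give the required vote.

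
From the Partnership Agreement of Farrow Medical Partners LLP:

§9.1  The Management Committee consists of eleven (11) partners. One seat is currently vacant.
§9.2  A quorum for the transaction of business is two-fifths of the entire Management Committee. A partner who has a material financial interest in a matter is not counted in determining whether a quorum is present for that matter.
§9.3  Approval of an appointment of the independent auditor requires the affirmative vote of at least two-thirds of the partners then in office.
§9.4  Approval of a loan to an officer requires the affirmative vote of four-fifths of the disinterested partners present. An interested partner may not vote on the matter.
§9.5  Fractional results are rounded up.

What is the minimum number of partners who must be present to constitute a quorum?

5

2/5 of 11 = 4.40, rounded up to 5.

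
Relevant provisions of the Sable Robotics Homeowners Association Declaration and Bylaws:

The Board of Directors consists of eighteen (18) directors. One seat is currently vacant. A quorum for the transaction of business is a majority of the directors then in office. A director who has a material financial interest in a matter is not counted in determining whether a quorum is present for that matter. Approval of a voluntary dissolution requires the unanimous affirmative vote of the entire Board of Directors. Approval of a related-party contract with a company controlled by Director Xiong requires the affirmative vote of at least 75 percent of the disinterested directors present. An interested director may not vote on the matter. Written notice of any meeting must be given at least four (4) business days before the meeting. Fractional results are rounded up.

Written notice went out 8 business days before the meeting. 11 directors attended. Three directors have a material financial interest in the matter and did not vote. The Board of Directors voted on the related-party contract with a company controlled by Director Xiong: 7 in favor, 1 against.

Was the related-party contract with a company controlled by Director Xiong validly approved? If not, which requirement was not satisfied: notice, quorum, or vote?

Invalid — quorum requirement not satisfied.

Notice: 8 business days given; 4 required (8 ≥ 4). Satisfied.
Quorum: 11 present, but the 3 interested directors do not count, leaving 8. Quorum is 9. Not satisfied.
Vote: the related-party contract with a company controlled by Director Xiong requires three-fourths of the disinterested directors present (11 − 3 = 8). 3/4 of 8 = 6, so 6 affirmative votes are needed; 7 voted in favor. Satisfied. (Moot — without a quorum no business can be validly transacted.)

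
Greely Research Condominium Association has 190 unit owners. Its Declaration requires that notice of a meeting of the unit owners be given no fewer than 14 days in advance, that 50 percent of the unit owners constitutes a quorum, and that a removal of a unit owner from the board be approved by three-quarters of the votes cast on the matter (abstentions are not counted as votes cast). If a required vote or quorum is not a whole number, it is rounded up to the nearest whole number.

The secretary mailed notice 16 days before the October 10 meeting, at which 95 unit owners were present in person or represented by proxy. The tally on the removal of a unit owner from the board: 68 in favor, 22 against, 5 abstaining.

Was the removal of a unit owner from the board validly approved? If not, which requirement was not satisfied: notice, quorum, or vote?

Valid — all requirements satisfied.

Notice: 16 days given; 14 required. Satisfied.
Quorum: 50% of 190 = 95; 95 present. Satisfied.
Vote: requires three-fourths of the votes cast (95 − 5 abstaining = 90); 3/4 of 90 = 67.50, rounded up to 68, so 68 needed; 68 in favor. Satisfied.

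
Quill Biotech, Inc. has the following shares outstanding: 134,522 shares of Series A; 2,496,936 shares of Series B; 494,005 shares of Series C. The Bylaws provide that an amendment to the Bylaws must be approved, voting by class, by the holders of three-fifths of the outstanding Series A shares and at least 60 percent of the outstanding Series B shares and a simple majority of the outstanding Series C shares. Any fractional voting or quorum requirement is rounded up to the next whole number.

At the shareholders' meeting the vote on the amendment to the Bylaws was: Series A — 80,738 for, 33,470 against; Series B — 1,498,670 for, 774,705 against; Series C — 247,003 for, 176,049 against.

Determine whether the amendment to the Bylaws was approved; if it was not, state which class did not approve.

Series A: 3/5 of 134522 = 80713.20, rounded up to 80714; 80,714 required, 80,738 in favor — approved.
Series B: 3/5 of 2496936 = 1498161.60, rounded up to 1498162; 1,498,162 required, 1,498,670 in favor — approved.
Series C: a majority of 494005 is 247003; 247,003 required, 247,003 in favor — approved.

Approved — every class gave the required vote.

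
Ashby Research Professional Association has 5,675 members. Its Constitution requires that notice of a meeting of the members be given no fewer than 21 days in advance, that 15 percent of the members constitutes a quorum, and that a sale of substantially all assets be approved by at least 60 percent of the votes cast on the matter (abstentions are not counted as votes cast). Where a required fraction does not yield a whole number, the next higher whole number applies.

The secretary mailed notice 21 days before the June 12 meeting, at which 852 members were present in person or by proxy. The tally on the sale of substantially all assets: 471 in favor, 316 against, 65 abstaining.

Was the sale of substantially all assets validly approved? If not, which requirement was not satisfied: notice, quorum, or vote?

Notice: 21 days given; 21 required. Satisfied.
Quorum: 15% of 5,675 = 851.25, rounded up to 852; 852 present. Satisfied.
Vote: requires three-fifths of the votes cast (852 − 65 abstaining = 787); 3/5 of 787 = 472.20, rounded up to 473, so 473 needed; 471 in favor. Not satisfied.

Invalid — vote requirement not satisfied.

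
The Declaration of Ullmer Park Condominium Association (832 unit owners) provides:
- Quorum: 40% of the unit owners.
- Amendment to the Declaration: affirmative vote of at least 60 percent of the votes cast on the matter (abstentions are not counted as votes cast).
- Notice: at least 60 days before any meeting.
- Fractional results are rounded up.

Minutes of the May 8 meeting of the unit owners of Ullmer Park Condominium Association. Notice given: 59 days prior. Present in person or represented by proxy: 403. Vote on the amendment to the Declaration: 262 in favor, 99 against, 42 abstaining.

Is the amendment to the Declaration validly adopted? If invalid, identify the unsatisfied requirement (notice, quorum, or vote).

Invalid — notice requirement not satisfied.

Notice: 59 days given; 60 required. Not satisfied.
Quorum: 40% of 832 = 332.80, rounded up to 333; 403 present. Satisfied.
Vote: requires three-fifths of the votes cast (403 − 42 abstaining = 361); 3/5 of 361 = 216.60, rounded up to 217, so 217 needed; 262 in favor. Satisfied.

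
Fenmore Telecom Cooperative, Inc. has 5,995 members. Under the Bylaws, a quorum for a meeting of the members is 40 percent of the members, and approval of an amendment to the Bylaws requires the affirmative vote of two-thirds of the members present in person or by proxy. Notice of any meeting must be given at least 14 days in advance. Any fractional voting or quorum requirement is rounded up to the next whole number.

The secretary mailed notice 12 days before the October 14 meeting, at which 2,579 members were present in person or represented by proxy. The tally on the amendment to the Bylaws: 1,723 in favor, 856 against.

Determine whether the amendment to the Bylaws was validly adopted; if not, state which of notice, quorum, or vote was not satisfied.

Notice: 12 days given; 14 required. Not satisfied.
Quorum: 40% of 5,995 = 2,398; 2,579 present. Satisfied.
Vote: requires two-thirds of those present (2,579); 2/3 of 2579 = 1719.33, rounded up to 1720, so 1,720 needed; 1,723 in favor. Satisfied.

Invalid — notice requirement not satisfied.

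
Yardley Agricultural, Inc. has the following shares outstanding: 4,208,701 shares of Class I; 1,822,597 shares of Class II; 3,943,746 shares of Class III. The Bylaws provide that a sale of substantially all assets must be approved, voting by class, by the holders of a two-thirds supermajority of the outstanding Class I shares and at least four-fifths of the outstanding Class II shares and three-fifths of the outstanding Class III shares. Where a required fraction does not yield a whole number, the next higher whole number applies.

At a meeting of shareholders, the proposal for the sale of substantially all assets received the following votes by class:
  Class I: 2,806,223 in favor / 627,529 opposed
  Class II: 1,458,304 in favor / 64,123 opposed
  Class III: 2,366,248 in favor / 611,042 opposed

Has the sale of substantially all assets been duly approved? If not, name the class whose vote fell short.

Approved — every class gave the required vote.

Class I: 2/3 of 4208701 = 2805800.67, rounded up to 2805801; 2,805,801 required, 2,806,223 in favor — approved.
Class II: 4/5 of 1822597 = 1458077.60, rounded up to 1458078; 1,458,078 required, 1,458,304 in favor — approved.
Class III: 3/5 of 3943746 = 2366247.60, rounded up to 2366248; 2,366,248 required, 2,366,248 in favor — approved.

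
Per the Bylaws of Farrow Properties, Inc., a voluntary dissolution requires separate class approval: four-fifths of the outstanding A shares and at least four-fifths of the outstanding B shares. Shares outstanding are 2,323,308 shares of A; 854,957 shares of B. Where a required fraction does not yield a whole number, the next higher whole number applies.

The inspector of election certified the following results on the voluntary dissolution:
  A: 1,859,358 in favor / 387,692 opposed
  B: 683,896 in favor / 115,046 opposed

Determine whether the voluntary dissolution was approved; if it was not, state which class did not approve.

Not approved — the B shares did not give the required vote.

A: 4/5 of 2323308 = 1858646.40, rounded up to 1858647; 1,858,647 required, 1,859,358 in favor — approved.
B: 4/5 of 854957 = 683965.60, rounded up to 683966; 683,966 required, 683,896 in favor — not approved.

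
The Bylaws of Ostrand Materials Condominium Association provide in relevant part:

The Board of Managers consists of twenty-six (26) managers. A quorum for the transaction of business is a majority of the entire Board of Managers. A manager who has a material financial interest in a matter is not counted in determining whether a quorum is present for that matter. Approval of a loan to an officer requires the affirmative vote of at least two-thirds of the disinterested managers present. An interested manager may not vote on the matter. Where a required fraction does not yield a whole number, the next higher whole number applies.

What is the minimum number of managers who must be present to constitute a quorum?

14

A majority of 26 is 14.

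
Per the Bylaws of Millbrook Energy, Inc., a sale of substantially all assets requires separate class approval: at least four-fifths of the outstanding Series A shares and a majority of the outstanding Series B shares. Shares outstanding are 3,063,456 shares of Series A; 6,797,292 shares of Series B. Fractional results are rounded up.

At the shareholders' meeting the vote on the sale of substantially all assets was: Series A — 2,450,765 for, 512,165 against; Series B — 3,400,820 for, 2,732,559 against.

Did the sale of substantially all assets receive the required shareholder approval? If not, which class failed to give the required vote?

Approved — every class gave the required vote.

Series A: 4/5 of 3063456 = 2450764.80, rounded up to 2450765; 2,450,765 required, 2,450,765 in favor — approved.
Series B: a majority of 6797292 is 3398647; 3,398,647 required, 3,400,820 in favor — approved.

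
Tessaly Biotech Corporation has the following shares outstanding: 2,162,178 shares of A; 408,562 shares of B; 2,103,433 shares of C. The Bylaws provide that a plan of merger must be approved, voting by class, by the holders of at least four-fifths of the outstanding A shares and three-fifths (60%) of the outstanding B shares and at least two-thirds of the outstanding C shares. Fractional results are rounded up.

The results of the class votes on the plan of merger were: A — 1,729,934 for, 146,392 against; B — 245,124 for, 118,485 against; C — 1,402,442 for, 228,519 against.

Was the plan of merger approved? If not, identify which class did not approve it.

A: 4/5 of 2162178 = 1729742.40, rounded up to 1729743; 1,729,743 required, 1,729,934 in favor — approved.
B: 3/5 of 408562 = 245137.20, rounded up to 245138; 245,138 required, 245,124 in favor — not approved.
C: 2/3 of 2103433 = 1402288.67, rounded up to 1402289; 1,402,289 required, 1,402,442 in favor — approved.

Not approved — the B shares did not give the required vote.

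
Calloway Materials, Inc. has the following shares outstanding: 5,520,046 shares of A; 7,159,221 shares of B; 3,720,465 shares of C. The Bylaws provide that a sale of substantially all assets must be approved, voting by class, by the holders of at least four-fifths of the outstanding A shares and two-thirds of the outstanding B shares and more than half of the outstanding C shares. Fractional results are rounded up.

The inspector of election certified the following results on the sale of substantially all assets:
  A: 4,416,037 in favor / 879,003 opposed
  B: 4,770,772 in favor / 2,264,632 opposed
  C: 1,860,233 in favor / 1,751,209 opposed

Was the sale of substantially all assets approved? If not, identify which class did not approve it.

A: 4/5 of 5520046 = 4416036.80, rounded up to 4416037; 4,416,037 required, 4,416,037 in favor — approved.
B: 2/3 of 7159221 = 4772814; 4,772,814 required, 4,770,772 in favor — not approved.
C: a majority of 3720465 is 1860233; 1,860,233 required, 1,860,233 in favor — approved.

Not approved — the B shares did not give the required vote.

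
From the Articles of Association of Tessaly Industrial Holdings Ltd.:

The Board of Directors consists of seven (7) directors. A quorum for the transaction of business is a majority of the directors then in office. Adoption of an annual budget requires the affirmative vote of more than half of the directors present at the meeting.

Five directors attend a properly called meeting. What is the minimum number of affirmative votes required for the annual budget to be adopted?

3

The annual budget requires a majority of the directors present (5).
A majority of 5 is 3.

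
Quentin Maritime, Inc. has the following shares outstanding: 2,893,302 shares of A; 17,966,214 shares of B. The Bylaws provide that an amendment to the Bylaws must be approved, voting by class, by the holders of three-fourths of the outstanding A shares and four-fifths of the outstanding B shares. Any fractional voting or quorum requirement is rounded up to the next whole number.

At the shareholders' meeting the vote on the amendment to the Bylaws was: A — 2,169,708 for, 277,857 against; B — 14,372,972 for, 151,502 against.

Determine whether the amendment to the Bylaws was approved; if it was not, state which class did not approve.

A: 3/4 of 2893302 = 2169976.50, rounded up to 2169977; 2,169,977 required, 2,169,708 in favor — not approved.
B: 4/5 of 17966214 = 14372971.20, rounded up to 14372972; 14,372,972 required, 14,372,972 in favor — approved.

Not approved — the A shares did not give the required vote.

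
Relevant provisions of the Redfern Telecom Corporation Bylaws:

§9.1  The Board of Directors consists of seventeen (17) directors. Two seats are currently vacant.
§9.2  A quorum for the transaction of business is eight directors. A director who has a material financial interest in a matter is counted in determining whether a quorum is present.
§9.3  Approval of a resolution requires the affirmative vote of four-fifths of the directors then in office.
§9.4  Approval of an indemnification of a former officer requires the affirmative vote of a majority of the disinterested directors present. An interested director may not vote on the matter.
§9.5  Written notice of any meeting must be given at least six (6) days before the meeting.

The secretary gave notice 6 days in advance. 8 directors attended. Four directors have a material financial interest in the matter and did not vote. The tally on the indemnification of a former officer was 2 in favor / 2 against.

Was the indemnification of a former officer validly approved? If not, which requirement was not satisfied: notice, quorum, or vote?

Invalid — vote requirement not satisfied.

Notice: 6 days given; 6 required (6 ≥ 6). Satisfied.
Quorum: 8 present (interested directors count toward quorum); quorum is 8. Satisfied.
Vote: the indemnification of a former officer requires a majority of the disinterested directors present (8 − 4 = 4). A majority of 4 is 3, so 3 affirmative votes are needed; 2 voted in favor. Not satisfied.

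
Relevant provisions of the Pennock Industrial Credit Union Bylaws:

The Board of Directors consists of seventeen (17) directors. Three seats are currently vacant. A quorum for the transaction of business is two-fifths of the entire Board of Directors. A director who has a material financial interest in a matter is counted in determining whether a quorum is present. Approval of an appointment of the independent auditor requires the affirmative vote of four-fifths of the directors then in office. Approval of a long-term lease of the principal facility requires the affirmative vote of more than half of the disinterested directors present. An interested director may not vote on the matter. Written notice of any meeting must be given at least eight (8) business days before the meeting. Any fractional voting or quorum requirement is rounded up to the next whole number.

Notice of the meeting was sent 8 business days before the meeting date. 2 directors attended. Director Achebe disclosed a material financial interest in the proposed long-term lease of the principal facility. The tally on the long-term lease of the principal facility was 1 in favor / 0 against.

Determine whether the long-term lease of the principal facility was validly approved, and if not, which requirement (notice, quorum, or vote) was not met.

Notice: 8 business days given; 8 required (8 ≥ 8). Satisfied.
Quorum: 2 present (interested directors count toward quorum); quorum is 7. Not satisfied.
Vote: the long-term lease of the principal facility requires a majority of the disinterested directors present (2 − 1 = 1). A majority of 1 is 1, so 1 affirmative vote is needed; 1 voted in favor. Satisfied. (Moot — without a quorum no business can be validly transacted.)

Invalid — quorum requirement not satisfied.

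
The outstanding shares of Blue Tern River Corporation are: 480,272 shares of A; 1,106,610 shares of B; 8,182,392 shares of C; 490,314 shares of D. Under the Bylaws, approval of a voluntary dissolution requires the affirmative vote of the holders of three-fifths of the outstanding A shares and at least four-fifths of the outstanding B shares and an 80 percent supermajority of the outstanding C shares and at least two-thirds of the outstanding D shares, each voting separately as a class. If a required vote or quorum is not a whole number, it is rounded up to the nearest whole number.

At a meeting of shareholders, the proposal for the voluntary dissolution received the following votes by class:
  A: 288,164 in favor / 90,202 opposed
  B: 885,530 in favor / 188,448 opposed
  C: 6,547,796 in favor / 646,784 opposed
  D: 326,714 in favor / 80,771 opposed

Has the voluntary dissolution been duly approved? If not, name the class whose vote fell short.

Not approved — the D shares did not give the required vote.

A: 3/5 of 480272 = 288163.20, rounded up to 288164; 288,164 required, 288,164 in favor — approved.
B: 4/5 of 1106610 = 885288; 885,288 required, 885,530 in favor — approved.
C: 4/5 of 8182392 = 6545913.60, rounded up to 6545914; 6,545,914 required, 6,547,796 in favor — approved.
D: 2/3 of 490314 = 326876; 326,876 required, 326,714 in favor — not approved.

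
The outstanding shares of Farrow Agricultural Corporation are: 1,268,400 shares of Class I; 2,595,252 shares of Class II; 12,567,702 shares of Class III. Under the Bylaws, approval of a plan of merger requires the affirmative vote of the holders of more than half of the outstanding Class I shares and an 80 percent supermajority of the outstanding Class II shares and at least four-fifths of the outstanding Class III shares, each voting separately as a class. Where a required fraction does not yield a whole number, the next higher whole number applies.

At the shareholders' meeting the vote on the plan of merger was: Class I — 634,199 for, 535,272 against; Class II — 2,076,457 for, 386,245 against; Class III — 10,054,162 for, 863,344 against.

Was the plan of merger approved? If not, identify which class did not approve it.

Not approved — the Class I shares did not give the required vote.

Class I: a majority of 1268400 is 634201; 634,201 required, 634,199 in favor — not approved.
Class II: 4/5 of 2595252 = 2076201.60, rounded up to 2076202; 2,076,202 required, 2,076,457 in favor — approved.
Class III: 4/5 of 12567702 = 10054161.60, rounded up to 10054162; 10,054,162 required, 10,054,162 in favor — approved.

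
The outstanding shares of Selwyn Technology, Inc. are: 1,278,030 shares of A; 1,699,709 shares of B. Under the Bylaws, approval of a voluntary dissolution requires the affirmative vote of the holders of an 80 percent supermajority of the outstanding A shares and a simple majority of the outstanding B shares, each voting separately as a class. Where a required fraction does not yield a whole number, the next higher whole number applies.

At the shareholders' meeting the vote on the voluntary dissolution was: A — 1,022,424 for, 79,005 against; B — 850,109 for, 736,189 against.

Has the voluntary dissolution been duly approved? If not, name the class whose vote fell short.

A: 4/5 of 1278030 = 1022424; 1,022,424 required, 1,022,424 in favor — approved.
B: a majority of 1699709 is 849855; 849,855 required, 850,109 in favor — approved.

Approved — every class gave the required vote.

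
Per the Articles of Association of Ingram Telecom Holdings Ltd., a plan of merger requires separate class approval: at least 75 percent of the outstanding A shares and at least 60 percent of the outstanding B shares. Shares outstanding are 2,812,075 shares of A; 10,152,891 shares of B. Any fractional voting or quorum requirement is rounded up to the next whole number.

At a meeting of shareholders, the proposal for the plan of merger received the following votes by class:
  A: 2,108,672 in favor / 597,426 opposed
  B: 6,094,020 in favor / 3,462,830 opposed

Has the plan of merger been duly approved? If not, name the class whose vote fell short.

A: 3/4 of 2812075 = 2109056.25, rounded up to 2109057; 2,109,057 required, 2,108,672 in favor — not approved.
B: 3/5 of 10152891 = 6091734.60, rounded up to 6091735; 6,091,735 required, 6,094,020 in favor — approved.

Not approved — the A shares did not give the required vote.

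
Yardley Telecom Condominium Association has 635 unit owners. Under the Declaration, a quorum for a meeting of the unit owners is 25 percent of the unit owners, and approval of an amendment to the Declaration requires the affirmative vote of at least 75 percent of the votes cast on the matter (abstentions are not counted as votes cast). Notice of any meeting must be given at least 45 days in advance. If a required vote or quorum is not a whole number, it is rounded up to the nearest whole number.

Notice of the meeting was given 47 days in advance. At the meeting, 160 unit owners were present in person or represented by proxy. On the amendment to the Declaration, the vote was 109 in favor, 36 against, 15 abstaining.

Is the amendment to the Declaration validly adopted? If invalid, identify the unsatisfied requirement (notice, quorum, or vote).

Valid — all requirements satisfied.

Notice: 47 days given; 45 required. Satisfied.
Quorum: 25% of 635 = 158.75, rounded up to 159; 160 present. Satisfied.
Vote: requires three-fourths of the votes cast (160 − 15 abstaining = 145); 3/4 of 145 = 108.75, rounded up to 109, so 109 needed; 109 in favor. Satisfied.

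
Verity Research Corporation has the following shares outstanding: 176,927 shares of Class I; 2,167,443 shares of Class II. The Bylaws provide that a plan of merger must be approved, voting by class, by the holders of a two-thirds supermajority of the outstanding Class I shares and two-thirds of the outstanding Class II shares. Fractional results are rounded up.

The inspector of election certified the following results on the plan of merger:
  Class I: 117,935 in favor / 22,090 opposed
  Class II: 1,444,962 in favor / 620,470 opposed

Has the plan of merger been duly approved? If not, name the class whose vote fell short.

Not approved — the Class I shares did not give the required vote.

Class I: 2/3 of 176927 = 117951.33, rounded up to 117952; 117,952 required, 117,935 in favor — not approved.
Class II: 2/3 of 2167443 = 1444962; 1,444,962 required, 1,444,962 in favor — approved.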